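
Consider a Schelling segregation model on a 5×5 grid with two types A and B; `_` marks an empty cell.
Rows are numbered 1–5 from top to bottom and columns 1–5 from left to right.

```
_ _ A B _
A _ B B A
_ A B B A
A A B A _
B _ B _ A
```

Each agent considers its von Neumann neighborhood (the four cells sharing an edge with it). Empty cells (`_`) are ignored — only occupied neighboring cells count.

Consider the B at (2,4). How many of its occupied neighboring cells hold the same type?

Occupied neighbors of (2,4): (1,4)=B, (3,4)=B, (2,3)=B, (2,5)=A.
Same type (B): 3 of 4.

3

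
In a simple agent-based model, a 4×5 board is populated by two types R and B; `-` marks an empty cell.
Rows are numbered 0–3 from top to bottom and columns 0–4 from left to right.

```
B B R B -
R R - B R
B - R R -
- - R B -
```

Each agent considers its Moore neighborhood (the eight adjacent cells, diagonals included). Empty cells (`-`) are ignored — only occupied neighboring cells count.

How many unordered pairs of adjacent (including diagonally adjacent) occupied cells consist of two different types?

Scan each occupied cell's neighbors to the right and below (and the two forward diagonals) so each pair is counted once.
Row 0: B(0,0)–B(0,1)= B(0,0)–R(1,0)≠ B(0,0)–R(1,1)≠ B(0,1)–R(0,2)≠ B(0,1)–R(1,1)≠ B(0,1)–R(1,0)≠ R(0,2)–B(0,3)≠ R(0,2)–B(1,3)≠ R(0,2)–R(1,1)= B(0,3)–B(1,3)= B(0,3)–R(1,4)≠  → 8/11 unlike.
Row 1: R(1,0)–R(1,1)= R(1,0)–B(2,0)≠ R(1,1)–R(2,2)= R(1,1)–B(2,0)≠ B(1,3)–R(1,4)≠ B(1,3)–R(2,3)≠ B(1,3)–R(2,2)≠ R(1,4)–R(2,3)=  → 5/8 unlike.
Row 2: R(2,2)–R(2,3)= R(2,2)–R(3,2)= R(2,2)–B(3,3)≠ R(2,3)–B(3,3)≠ R(2,3)–R(3,2)=  → 2/5 unlike.
Row 3: R(3,2)–B(3,3)≠  → 1/1 unlike.
Total adjacent occupied pairs: 25; unlike-type pairs: 16.

16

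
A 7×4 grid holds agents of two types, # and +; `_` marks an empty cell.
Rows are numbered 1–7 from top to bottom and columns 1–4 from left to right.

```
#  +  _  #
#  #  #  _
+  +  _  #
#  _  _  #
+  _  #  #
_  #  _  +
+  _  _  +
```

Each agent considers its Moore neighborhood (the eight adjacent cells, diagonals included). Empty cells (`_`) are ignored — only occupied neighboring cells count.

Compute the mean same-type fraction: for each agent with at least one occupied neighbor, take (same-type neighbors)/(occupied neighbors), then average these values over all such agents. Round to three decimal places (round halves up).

(1,1)# 2/3
(1,2)+ 0/4
(1,4)# 1/1
(2,1)# 2/5
(2,2)# 3/6
(2,3)# 3/5
(3,1)+ 1/4
(3,2)+ 1/5
(3,4)# 2/2
(4,1)# 0/3
(4,4)# 3/3
(5,1)+ 0/2
(5,3)# 3/4
(5,4)# 2/3
(6,2)# 1/3
(6,4)+ 1/3
(7,1)+ 0/1
(7,4)+ 1/1
Sum over 18 agents: 2/3 + 0/4 + 1/1 + 2/5 + 3/6 + 3/5 + 1/4 + 1/5 + 2/2 + 0/3 + 3/3 + 0/2 + 3/4 + 2/3 + 1/3 + 1/3 + 0/1 + 1/1 = 87/10; mean = 87/10 ÷ 18 = 29/60 = 0.483333… → 0.483.

0.483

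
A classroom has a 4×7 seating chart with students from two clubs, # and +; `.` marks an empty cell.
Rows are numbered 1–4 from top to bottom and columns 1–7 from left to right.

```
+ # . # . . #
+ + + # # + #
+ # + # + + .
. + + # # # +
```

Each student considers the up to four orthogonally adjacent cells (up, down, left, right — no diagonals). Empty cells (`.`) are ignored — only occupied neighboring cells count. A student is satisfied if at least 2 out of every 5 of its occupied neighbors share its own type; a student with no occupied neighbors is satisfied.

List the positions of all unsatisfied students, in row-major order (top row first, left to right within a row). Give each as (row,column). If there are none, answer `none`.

(1,2), (2,5), (2,6), (3,2), (3,5), (4,6), (4,7)

(1,1)+ 1/2 ok
(1,2)# 0/2 unhappy
(1,4)# 1/1 ok
(1,7)# 1/1 ok
(2,1)+ 3/3 ok
(2,2)+ 2/4 ok
(2,3)+ 2/3 ok
(2,4)# 3/4 ok
(2,5)# 1/3 unhappy
(2,6)+ 1/3 unhappy
(2,7)# 1/2 ok
(3,1)+ 1/2 ok
(3,2)# 0/4 unhappy
(3,3)+ 2/4 ok
(3,4)# 2/4 ok
(3,5)+ 1/4 unhappy
(3,6)+ 2/3 ok
(4,2)+ 1/2 ok
(4,3)+ 2/3 ok
(4,4)# 2/3 ok
(4,5)# 2/3 ok
(4,6)# 1/3 unhappy
(4,7)+ 0/1 unhappy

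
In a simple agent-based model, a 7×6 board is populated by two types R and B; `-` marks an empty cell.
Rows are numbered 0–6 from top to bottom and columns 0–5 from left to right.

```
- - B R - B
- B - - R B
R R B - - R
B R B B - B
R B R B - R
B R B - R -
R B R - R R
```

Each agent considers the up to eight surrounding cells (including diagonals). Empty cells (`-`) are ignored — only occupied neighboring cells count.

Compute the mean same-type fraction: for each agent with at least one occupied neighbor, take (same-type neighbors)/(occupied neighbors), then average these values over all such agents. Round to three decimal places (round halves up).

(0,2)B 1/2
(0,3)R 1/2
(0,5)B 1/2
(1,1)B 2/4
(1,4)R 2/4
(1,5)B 1/3
(2,0)R 2/4
(2,1)R 2/6
(2,2)B 3/5
(2,5)R 1/3
(3,0)B 1/5
(3,1)R 4/8
(3,2)B 4/7
(3,3)B 3/4
(3,5)B 0/2
(4,0)R 2/5
(4,1)B 4/8
(4,2)R 2/7
(4,3)B 3/5
(4,5)R 1/2
(5,0)B 2/5
(5,1)R 4/8
(5,2)B 3/6
(5,4)R 3/4
(6,0)R 1/3
(6,1)B 2/5
(6,2)R 1/3
(6,4)R 2/2
(6,5)R 2/2
Sum over 29 agents: 1/2 + 1/2 + 1/2 + 2/4 + 2/4 + 1/3 + 2/4 + 2/6 + 3/5 + 1/3 + 1/5 + 4/8 + 4/7 + 3/4 + 0/2 + 2/5 + 4/8 + 2/7 + 3/5 + 1/2 + 2/5 + 4/8 + 3/6 + 3/4 + 1/3 + 2/5 + 1/3 + 2/2 + 2/2 = 1483/105; mean = 1483/105 ÷ 29 = 1483/3045 = 0.487027… → 0.487.

0.487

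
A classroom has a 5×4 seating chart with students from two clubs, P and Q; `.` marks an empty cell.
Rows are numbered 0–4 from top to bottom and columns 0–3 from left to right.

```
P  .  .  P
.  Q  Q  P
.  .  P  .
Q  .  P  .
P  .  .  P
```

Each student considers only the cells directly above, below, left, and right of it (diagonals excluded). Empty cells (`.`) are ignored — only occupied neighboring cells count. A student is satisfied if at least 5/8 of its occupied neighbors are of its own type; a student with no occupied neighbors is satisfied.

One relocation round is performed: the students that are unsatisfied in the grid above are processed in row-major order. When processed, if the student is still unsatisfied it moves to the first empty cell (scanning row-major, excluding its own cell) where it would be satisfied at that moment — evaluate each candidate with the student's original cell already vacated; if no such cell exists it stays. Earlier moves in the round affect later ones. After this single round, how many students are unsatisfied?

1

Initially unsatisfied (in order): (1,2), (1,3), (2,2), (3,0), (4,0).
  (1,2) → (2,0).
  (1,3): now satisfied by earlier moves; stays.
  (2,2): now satisfied by earlier moves; stays.
  (3,0) → (1,0).
  (4,0): now satisfied by earlier moves; stays.
Resulting grid:
P . . P
Q Q . P
Q . P .
. . P .
P . . P
Unsatisfied now: (0,0).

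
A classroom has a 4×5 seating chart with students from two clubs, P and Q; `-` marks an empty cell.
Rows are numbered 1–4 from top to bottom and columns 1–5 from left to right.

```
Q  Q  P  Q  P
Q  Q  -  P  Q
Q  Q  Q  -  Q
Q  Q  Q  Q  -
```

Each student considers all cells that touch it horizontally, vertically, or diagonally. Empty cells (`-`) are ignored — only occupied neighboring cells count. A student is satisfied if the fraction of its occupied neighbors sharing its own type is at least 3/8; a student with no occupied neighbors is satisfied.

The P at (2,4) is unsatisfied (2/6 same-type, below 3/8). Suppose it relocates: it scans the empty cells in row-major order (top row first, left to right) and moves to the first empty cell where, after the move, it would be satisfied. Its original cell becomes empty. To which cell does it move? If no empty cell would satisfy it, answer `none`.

none

Vacating (2,4). Empty cells in order:
  (2,3): 1/6 same-type → still unsatisfied.
  (3,4): 0/5 same-type → still unsatisfied.
  (4,5): 0/2 same-type → still unsatisfied.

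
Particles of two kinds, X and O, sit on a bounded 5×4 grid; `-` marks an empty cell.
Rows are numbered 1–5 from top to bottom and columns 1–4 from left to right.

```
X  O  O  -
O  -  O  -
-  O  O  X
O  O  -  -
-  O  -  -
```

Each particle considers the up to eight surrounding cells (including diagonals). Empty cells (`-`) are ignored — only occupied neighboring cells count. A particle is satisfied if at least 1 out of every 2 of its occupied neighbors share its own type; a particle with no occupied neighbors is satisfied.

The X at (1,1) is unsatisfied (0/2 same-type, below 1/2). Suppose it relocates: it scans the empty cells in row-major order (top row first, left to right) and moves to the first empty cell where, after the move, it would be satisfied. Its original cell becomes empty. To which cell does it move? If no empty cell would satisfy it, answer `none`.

Vacating (1,1). Empty cells in order:
  (1,4): 0/2 same-type → still unsatisfied.
  (2,2): 0/6 same-type → still unsatisfied.
  (2,4): 1/4 same-type → still unsatisfied.
  (3,1): 0/4 same-type → still unsatisfied.
  (4,3): 1/5 same-type → still unsatisfied.
  (4,4): 1/2 same-type → satisfied — stop here.

(4,4)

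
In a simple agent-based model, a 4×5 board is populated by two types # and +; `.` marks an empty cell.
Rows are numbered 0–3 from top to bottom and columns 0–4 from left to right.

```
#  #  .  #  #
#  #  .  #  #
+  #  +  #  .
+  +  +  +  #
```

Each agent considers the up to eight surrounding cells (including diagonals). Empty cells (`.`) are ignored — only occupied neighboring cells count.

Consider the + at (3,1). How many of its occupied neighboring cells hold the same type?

4

Occupied neighbors of (3,1): (2,0)=+, (2,1)=#, (2,2)=+, (3,0)=+, (3,2)=+.
Same type (+): 4 of 5.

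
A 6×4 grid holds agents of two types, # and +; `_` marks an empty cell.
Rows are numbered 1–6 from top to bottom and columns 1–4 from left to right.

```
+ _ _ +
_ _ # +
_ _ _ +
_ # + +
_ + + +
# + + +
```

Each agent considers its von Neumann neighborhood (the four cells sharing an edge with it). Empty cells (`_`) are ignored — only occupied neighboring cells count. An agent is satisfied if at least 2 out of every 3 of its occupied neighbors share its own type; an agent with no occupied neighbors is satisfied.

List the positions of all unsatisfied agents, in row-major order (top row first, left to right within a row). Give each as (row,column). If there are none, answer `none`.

(2,3), (4,2), (6,1)

Row 1: (1,1)+ 0/0 satisfied · (1,4)+ 1/1 satisfied
Row 2: (2,3)# 0/1 not · (2,4)+ 2/3 satisfied
Row 3: (3,4)+ 2/2 satisfied
Row 4: (4,2)# 0/2 not · (4,3)+ 2/3 satisfied · (4,4)+ 3/3 satisfied
Row 5: (5,2)+ 2/3 satisfied · (5,3)+ 4/4 satisfied · (5,4)+ 3/3 satisfied
Row 6: (6,1)# 0/1 not · (6,2)+ 2/3 satisfied · (6,3)+ 3/3 satisfied · (6,4)+ 2/2 satisfied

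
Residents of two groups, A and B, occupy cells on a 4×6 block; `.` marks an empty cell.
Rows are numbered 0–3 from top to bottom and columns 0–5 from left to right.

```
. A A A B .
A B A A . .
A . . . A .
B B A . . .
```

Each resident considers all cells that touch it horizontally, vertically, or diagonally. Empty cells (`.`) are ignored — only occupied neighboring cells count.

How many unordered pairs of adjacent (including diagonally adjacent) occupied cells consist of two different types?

Scan each occupied cell's neighbors to the right and below (and the two forward diagonals) so each pair is counted once.
From row 0: 4 unlike of 12 pairs (running 4/12).
From row 1: 3 unlike of 6 pairs (running 7/18).
From row 2: 2 unlike of 2 pairs (running 9/20).
From row 3: 1 unlike of 2 pairs (running 10/22).
Total adjacent occupied pairs: 22; unlike-type pairs: 10.

10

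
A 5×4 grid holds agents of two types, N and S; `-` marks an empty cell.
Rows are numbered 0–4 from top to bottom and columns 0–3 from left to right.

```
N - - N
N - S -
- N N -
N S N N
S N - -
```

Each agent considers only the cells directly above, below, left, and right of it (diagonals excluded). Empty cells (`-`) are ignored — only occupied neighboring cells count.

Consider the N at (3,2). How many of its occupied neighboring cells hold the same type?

2

Occupied neighbors of (3,2): (2,2)=N, (3,1)=S, (3,3)=N.
Same type (N): 2 of 3.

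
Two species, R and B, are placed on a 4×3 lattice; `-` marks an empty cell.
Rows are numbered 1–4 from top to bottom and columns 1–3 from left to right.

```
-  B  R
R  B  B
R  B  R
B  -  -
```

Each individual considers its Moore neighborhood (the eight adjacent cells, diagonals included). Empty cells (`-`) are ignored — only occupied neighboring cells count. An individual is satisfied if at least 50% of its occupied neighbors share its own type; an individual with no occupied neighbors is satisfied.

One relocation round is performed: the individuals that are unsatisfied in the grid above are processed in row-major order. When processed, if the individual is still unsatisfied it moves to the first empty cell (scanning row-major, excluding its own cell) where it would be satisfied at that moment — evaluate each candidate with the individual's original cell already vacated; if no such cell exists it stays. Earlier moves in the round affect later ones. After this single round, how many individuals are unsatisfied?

Initially unsatisfied (in order): (1,3), (2,1), (2,2), (3,1), (3,3).
  (1,3) → (4,2).
  (2,1) → (4,3).
  (2,2): now satisfied by earlier moves; stays.
  (3,1): no empty cell satisfies it; stays.
  (3,3): no empty cell satisfies it; stays.
Resulting grid:
- B -
- B B
R B R
B R R
Unsatisfied now: (3,1), (3,2), (3,3), (4,1).

4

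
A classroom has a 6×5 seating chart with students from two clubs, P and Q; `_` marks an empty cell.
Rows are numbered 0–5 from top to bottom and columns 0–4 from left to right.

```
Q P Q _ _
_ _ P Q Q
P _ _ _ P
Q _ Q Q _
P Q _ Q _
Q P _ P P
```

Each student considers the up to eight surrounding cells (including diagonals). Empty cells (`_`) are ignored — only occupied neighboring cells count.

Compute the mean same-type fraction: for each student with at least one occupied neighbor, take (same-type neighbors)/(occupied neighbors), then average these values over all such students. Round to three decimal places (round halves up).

0.390

(0,0)Q 0/1
(0,1)P 1/3
(0,2)Q 1/3
(1,2)P 1/3
(1,3)Q 2/4
(1,4)Q 1/2
(2,0)P 0/1
(2,4)P 0/3
(3,0)Q 1/3
(3,2)Q 3/3
(3,3)Q 2/3
(4,0)P 1/4
(4,1)Q 3/5
(4,3)Q 2/4
(5,0)Q 1/3
(5,1)P 1/3
(5,3)P 1/2
(5,4)P 1/2
Sum over 18 students: 0/1 + 1/3 + 1/3 + 1/3 + 2/4 + 1/2 + 0/1 + 0/3 + 1/3 + 3/3 + 2/3 + 1/4 + 3/5 + 2/4 + 1/3 + 1/3 + 1/2 + 1/2 = 421/60; mean = 421/60 ÷ 18 = 421/1080 = 0.389814… → 0.390.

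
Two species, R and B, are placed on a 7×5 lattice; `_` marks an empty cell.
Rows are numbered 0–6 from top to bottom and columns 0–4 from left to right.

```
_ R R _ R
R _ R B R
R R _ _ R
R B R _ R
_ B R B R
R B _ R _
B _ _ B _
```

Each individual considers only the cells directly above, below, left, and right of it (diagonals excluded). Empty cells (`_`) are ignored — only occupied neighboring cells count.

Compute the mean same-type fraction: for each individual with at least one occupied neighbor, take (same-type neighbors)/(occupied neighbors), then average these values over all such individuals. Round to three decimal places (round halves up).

(0,1)R 1/1
(0,2)R 2/2
(0,4)R 1/1
(1,0)R 1/1
(1,2)R 1/2
(1,3)B 0/2
(1,4)R 2/3
(2,0)R 3/3
(2,1)R 1/2
(2,4)R 2/2
(3,0)R 1/2
(3,1)B 1/4
(3,2)R 1/2
(3,4)R 2/2
(4,1)B 2/3
(4,2)R 1/3
(4,3)B 0/3
(4,4)R 1/2
(5,0)R 0/2
(5,1)B 1/2
(5,3)R 0/2
(6,0)B 0/1
(6,3)B 0/1
Sum over 23 individuals: 1/1 + 2/2 + 1/1 + 1/1 + 1/2 + 0/2 + 2/3 + 3/3 + 1/2 + 2/2 + 1/2 + 1/4 + 1/2 + 2/2 + 2/3 + 1/3 + 0/3 + 1/2 + 0/2 + 1/2 + 0/2 + 0/1 + 0/1 = 143/12; mean = 143/12 ÷ 23 = 143/276 = 0.518115… → 0.518.

0.518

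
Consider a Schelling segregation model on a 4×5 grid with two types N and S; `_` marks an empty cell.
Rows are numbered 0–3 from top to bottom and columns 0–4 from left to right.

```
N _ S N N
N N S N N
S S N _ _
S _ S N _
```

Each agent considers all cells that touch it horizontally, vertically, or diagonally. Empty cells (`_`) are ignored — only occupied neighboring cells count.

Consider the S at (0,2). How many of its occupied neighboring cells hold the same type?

1

Occupied neighbors of (0,2): (0,3)=N, (1,1)=N, (1,2)=S, (1,3)=N.
Same type (S): 1 of 4.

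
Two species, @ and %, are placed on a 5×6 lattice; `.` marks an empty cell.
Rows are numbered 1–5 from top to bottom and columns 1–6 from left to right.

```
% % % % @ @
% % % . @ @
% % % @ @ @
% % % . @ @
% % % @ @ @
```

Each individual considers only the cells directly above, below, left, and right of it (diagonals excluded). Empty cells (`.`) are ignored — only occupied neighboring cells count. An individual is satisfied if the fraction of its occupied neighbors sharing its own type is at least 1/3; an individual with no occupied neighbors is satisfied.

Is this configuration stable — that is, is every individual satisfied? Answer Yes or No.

Yes

(1,1)% 2/2 ok
(1,2)% 3/3 ok
(1,3)% 3/3 ok
(1,4)% 1/2 ok
(1,5)@ 2/3 ok
(1,6)@ 2/2 ok
(2,1)% 3/3 ok
(2,2)% 4/4 ok
(2,3)% 3/3 ok
(2,5)@ 3/3 ok
(2,6)@ 3/3 ok
(3,1)% 3/3 ok
(3,2)% 4/4 ok
(3,3)% 3/4 ok
(3,4)@ 1/2 ok
(3,5)@ 4/4 ok
(3,6)@ 3/3 ok
(4,1)% 3/3 ok
(4,2)% 4/4 ok
(4,3)% 3/3 ok
(4,5)@ 3/3 ok
(4,6)@ 3/3 ok
(5,1)% 2/2 ok
(5,2)% 3/3 ok
(5,3)% 2/3 ok
(5,4)@ 1/2 ok
(5,5)@ 3/3 ok
(5,6)@ 2/2 ok
All meet the threshold, so the configuration is stable.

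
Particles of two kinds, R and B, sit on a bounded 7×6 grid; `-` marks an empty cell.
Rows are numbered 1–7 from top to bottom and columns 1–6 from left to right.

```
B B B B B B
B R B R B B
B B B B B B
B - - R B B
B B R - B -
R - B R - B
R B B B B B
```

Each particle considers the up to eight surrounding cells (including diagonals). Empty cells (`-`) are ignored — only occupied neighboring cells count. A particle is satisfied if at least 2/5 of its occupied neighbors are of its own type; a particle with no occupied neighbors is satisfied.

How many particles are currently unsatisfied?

Row 1: (1,1)B 2/3 ok · (1,2)B 4/5 ok · (1,3)B 3/5 ok · (1,4)B 4/5 ok · (1,5)B 4/5 ok · (1,6)B 3/3 ok
Row 2: (2,1)B 4/5 ok · (2,2)R 0/8 unhappy · (2,3)B 6/8 ok · (2,4)R 0/8 unhappy · (2,5)B 7/8 ok · (2,6)B 5/5 ok
Row 3: (3,1)B 3/4 ok · (3,2)B 5/6 ok · (3,3)B 3/6 ok · (3,4)B 5/7 ok · (3,5)B 6/8 ok · (3,6)B 5/5 ok
Row 4: (4,1)B 4/4 ok · (4,4)R 1/6 unhappy · (4,5)B 5/6 ok · (4,6)B 4/4 ok
Row 5: (5,1)B 2/3 ok · (5,2)B 3/5 ok · (5,3)R 2/4 ok · (5,5)B 3/5 ok
Row 6: (6,1)R 1/4 unhappy · (6,3)B 4/6 ok · (6,4)R 1/6 unhappy · (6,6)B 3/3 ok
Row 7: (7,1)R 1/2 ok · (7,2)B 2/4 ok · (7,3)B 3/4 ok · (7,4)B 3/4 ok · (7,5)B 3/4 ok · (7,6)B 2/2 ok
Unsatisfied: (2,2), (2,4), (4,4), (6,1), (6,4) — 5 in total.

5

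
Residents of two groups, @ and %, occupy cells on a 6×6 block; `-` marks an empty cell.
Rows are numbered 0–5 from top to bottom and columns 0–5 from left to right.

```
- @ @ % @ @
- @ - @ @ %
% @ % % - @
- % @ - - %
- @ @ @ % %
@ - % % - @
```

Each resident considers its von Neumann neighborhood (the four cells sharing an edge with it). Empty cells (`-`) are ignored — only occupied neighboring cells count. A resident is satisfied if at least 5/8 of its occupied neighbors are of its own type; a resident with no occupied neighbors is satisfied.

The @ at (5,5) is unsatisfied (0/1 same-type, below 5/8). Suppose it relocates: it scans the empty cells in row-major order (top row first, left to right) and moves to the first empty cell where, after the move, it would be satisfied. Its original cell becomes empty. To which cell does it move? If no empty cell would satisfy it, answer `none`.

Vacating (5,5). Empty cells in order:
  (0,0): 1/1 same-type → satisfied — stop here.

(0,0)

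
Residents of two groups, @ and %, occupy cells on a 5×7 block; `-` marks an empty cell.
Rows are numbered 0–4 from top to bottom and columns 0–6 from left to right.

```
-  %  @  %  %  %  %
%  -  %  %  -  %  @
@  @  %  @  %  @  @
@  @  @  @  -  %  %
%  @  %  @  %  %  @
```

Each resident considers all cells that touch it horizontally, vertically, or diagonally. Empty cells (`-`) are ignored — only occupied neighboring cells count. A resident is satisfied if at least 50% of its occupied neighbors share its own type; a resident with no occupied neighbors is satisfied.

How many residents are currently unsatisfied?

12

Row 0: (0,1)% 2/3 ok · (0,2)@ 0/4 unhappy · (0,3)% 3/4 ok · (0,4)% 4/4 ok · (0,5)% 3/4 ok · (0,6)% 2/3 ok
Row 1: (1,0)% 1/3 unhappy · (1,2)% 4/7 ok · (1,3)% 5/7 ok · (1,5)% 4/7 ok · (1,6)@ 2/5 unhappy
Row 2: (2,0)@ 3/4 ok · (2,1)@ 4/7 ok · (2,2)% 2/7 unhappy · (2,3)@ 2/6 unhappy · (2,4)% 3/6 ok · (2,5)@ 2/6 unhappy · (2,6)@ 2/5 unhappy
Row 3: (3,0)@ 4/5 ok · (3,1)@ 5/8 ok · (3,2)@ 6/8 ok · (3,3)@ 3/7 unhappy · (3,5)% 4/7 ok · (3,6)% 2/5 unhappy
Row 4: (4,0)% 0/3 unhappy · (4,1)@ 3/5 ok · (4,2)% 0/5 unhappy · (4,3)@ 2/4 ok · (4,4)% 2/4 ok · (4,5)% 3/4 ok · (4,6)@ 0/3 unhappy
Unsatisfied: (0,2), (1,0), (1,6), (2,2), (2,3), (2,5), (2,6), (3,3), (3,6), (4,0), (4,2), (4,6) — 12 in total.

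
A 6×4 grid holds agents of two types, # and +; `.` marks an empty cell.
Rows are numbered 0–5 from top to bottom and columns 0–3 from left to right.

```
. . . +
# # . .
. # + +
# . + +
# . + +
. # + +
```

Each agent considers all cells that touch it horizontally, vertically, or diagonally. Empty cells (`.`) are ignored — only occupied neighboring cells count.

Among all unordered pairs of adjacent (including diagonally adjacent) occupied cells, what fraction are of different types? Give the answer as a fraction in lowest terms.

5/27

Scan each occupied cell's neighbors to the right and below (and the two forward diagonals) so each pair is counted once.
From row 1: 1 unlike of 4 pairs (running 1/4).
From row 2: 2 unlike of 8 pairs (running 3/12).
From row 3: 0 unlike of 6 pairs (running 3/18).
From row 4: 1 unlike of 7 pairs (running 4/25).
From row 5: 1 unlike of 2 pairs (running 5/27).
Total adjacent occupied pairs: 27; unlike-type pairs: 5.
5/27 is already in lowest terms.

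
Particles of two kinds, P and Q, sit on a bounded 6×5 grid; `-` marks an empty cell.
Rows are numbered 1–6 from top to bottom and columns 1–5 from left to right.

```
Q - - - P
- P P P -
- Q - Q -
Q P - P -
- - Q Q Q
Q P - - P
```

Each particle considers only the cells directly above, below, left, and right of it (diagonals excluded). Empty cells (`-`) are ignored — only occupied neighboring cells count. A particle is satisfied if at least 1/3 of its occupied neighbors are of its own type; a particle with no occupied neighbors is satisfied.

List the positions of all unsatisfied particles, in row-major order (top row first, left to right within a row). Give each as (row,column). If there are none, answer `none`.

(3,2), (3,4), (4,1), (4,2), (4,4), (6,1), (6,2), (6,5)

(1,1)Q 0/0 satisfied
(1,5)P 0/0 satisfied
(2,2)P 1/2 satisfied
(2,3)P 2/2 satisfied
(2,4)P 1/2 satisfied
(3,2)Q 0/2 not
(3,4)Q 0/2 not
(4,1)Q 0/1 not
(4,2)P 0/2 not
(4,4)P 0/2 not
(5,3)Q 1/1 satisfied
(5,4)Q 2/3 satisfied
(5,5)Q 1/2 satisfied
(6,1)Q 0/1 not
(6,2)P 0/1 not
(6,5)P 0/1 not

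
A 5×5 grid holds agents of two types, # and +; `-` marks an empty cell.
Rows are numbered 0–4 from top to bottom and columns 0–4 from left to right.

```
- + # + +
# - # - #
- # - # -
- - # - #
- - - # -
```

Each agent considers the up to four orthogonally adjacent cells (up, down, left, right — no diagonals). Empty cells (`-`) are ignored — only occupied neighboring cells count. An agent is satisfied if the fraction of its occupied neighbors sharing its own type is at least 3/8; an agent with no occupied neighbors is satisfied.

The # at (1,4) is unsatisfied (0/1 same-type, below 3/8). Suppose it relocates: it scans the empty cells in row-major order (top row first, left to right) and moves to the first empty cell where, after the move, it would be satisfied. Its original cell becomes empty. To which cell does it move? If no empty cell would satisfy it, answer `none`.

Vacating (1,4). Empty cells in order:
  (0,0): 1/2 same-type → satisfied — stop here.

(0,0)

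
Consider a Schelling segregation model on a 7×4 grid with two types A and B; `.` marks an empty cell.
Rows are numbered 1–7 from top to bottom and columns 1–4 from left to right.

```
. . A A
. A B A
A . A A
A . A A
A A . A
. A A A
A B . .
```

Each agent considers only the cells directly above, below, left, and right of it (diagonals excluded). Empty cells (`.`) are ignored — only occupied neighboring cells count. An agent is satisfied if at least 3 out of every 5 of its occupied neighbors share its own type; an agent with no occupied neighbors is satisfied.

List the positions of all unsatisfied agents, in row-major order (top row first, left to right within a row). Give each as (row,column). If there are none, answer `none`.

(1,3), (2,2), (2,3), (7,1), (7,2)

Row 1: (1,3)A 1/2 unhappy · (1,4)A 2/2 ok
Row 2: (2,2)A 0/1 unhappy · (2,3)B 0/4 unhappy · (2,4)A 2/3 ok
Row 3: (3,1)A 1/1 ok · (3,3)A 2/3 ok · (3,4)A 3/3 ok
Row 4: (4,1)A 2/2 ok · (4,3)A 2/2 ok · (4,4)A 3/3 ok
Row 5: (5,1)A 2/2 ok · (5,2)A 2/2 ok · (5,4)A 2/2 ok
Row 6: (6,2)A 2/3 ok · (6,3)A 2/2 ok · (6,4)A 2/2 ok
Row 7: (7,1)A 0/1 unhappy · (7,2)B 0/2 unhappy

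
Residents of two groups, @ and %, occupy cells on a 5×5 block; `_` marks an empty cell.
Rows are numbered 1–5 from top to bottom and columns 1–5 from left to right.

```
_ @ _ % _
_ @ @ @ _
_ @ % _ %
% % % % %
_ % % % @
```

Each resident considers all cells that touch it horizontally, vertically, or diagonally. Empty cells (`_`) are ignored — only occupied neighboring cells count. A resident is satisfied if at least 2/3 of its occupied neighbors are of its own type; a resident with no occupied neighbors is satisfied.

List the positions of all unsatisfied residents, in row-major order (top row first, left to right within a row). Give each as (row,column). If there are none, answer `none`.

(1,2)@ 2/2 ✓
(1,4)% 0/2 ✗
(2,2)@ 3/4 ✓
(2,3)@ 4/6 ✓
(2,4)@ 1/4 ✗
(3,2)@ 2/6 ✗
(3,3)% 3/7 ✗
(3,5)% 2/3 ✓
(4,1)% 2/3 ✓
(4,2)% 5/6 ✓
(4,3)% 6/7 ✓
(4,4)% 6/7 ✓
(4,5)% 3/4 ✓
(5,2)% 4/4 ✓
(5,3)% 5/5 ✓
(5,4)% 4/5 ✓
(5,5)@ 0/3 ✗

(1,4), (2,4), (3,2), (3,3), (5,5)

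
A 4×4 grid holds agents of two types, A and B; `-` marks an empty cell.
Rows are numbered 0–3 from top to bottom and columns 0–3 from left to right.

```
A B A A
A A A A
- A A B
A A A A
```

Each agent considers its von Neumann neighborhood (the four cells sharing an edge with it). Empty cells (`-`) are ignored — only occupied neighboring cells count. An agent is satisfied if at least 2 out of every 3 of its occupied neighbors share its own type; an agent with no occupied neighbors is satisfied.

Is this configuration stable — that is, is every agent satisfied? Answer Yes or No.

Row 0: (0,0)A 1/2 ✗ · (0,1)B 0/3 ✗ · (0,2)A 2/3 ✓ · (0,3)A 2/2 ✓
Row 1: (1,0)A 2/2 ✓ · (1,1)A 3/4 ✓ · (1,2)A 4/4 ✓ · (1,3)A 2/3 ✓
Row 2: (2,1)A 3/3 ✓ · (2,2)A 3/4 ✓ · (2,3)B 0/3 ✗
Row 3: (3,0)A 1/1 ✓ · (3,1)A 3/3 ✓ · (3,2)A 3/3 ✓ · (3,3)A 1/2 ✗
For instance (0,0) has only 1/2 same-type neighbors, below 2/3.

No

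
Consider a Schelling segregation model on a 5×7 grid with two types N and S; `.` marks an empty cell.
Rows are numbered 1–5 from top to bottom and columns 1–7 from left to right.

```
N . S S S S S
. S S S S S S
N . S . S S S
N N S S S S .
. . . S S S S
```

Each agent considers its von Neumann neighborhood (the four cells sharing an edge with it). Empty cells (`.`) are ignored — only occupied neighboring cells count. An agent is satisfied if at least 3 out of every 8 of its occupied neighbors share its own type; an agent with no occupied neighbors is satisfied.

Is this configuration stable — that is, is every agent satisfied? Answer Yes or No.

Yes

(1,1)N 0/0 ok
(1,3)S 2/2 ok
(1,4)S 3/3 ok
(1,5)S 3/3 ok
(1,6)S 3/3 ok
(1,7)S 2/2 ok
(2,2)S 1/1 ok
(2,3)S 4/4 ok
(2,4)S 3/3 ok
(2,5)S 4/4 ok
(2,6)S 4/4 ok
(2,7)S 3/3 ok
(3,1)N 1/1 ok
(3,3)S 2/2 ok
(3,5)S 3/3 ok
(3,6)S 4/4 ok
(3,7)S 2/2 ok
(4,1)N 2/2 ok
(4,2)N 1/2 ok
(4,3)S 2/3 ok
(4,4)S 3/3 ok
(4,5)S 4/4 ok
(4,6)S 3/3 ok
(5,4)S 2/2 ok
(5,5)S 3/3 ok
(5,6)S 3/3 ok
(5,7)S 1/1 ok
All meet the threshold, so the configuration is stable.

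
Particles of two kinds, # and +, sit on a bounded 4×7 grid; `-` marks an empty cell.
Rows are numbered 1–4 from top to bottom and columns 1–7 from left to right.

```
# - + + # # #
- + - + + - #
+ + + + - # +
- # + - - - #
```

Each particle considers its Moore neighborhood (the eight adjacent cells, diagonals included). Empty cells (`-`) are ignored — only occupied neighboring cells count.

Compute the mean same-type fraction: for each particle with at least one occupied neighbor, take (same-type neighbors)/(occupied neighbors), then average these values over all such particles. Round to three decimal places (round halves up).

(1,1)# 0/1
(1,3)+ 3/3
(1,4)+ 3/4
(1,5)# 1/4
(1,6)# 3/4
(1,7)# 2/2
(2,2)+ 4/5
(2,4)+ 5/6
(2,5)+ 3/6
(2,7)# 3/4
(3,1)+ 2/3
(3,2)+ 4/5
(3,3)+ 5/6
(3,4)+ 4/4
(3,6)# 2/4
(3,7)+ 0/3
(4,2)# 0/4
(4,3)+ 3/4
(4,7)# 1/2
Sum over 19 particles: 0/1 + 3/3 + 3/4 + 1/4 + 3/4 + 2/2 + 4/5 + 5/6 + 3/6 + 3/4 + 2/3 + 4/5 + 5/6 + 4/4 + 2/4 + 0/3 + 0/4 + 3/4 + 1/2 = 701/60; mean = 701/60 ÷ 19 = 701/1140 = 0.614912… → 0.615.

0.615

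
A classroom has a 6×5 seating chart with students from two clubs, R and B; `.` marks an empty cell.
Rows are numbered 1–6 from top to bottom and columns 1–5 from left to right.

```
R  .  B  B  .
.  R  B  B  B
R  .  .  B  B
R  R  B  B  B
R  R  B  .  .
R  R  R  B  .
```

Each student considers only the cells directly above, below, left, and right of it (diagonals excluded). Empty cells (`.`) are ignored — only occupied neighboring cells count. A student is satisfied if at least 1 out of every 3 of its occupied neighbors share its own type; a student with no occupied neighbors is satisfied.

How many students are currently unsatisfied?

2

(1,1)R 0/0 ok
(1,3)B 2/2 ok
(1,4)B 2/2 ok
(2,2)R 0/1 unhappy
(2,3)B 2/3 ok
(2,4)B 4/4 ok
(2,5)B 2/2 ok
(3,1)R 1/1 ok
(3,4)B 3/3 ok
(3,5)B 3/3 ok
(4,1)R 3/3 ok
(4,2)R 2/3 ok
(4,3)B 2/3 ok
(4,4)B 3/3 ok
(4,5)B 2/2 ok
(5,1)R 3/3 ok
(5,2)R 3/4 ok
(5,3)B 1/3 ok
(6,1)R 2/2 ok
(6,2)R 3/3 ok
(6,3)R 1/3 ok
(6,4)B 0/1 unhappy
Unsatisfied: (2,2), (6,4) — 2 in total.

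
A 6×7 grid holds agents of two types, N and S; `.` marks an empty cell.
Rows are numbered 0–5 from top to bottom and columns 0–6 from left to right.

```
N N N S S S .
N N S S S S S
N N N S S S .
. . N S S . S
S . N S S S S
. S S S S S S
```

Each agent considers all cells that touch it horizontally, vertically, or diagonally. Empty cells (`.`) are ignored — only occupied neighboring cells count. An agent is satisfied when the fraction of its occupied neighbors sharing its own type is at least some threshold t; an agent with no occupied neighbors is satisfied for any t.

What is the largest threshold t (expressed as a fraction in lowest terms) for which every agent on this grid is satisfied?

1/6

Row 0: (0,0)N 3/3 · (0,1)N 4/5 · (0,2)N 2/5 · (0,3)S 4/5 · (0,4)S 5/5 · (0,5)S 4/4
Row 1: (1,0)N 5/5 · (1,1)N 7/8 · (1,2)S 3/8 · (1,3)S 6/8 · (1,4)S 8/8 · (1,5)S 6/6 · (1,6)S 3/3
Row 2: (2,0)N 3/3 · (2,1)N 5/6 · (2,2)N 3/7 · (2,3)S 6/8 · (2,4)S 7/7 · (2,5)S 6/6
Row 3: (3,2)N 3/6 · (3,3)S 5/8 · (3,4)S 7/7 · (3,6)S 3/3
Row 4: (4,0)S 1/1 · (4,2)N 1/6 · (4,3)S 6/8 · (4,4)S 7/7 · (4,5)S 7/7 · (4,6)S 4/4
Row 5: (5,1)S 2/3 · (5,2)S 3/4 · (5,3)S 4/5 · (5,4)S 5/5 · (5,5)S 5/5 · (5,6)S 3/3
The smallest same-type fraction is 1/6 at (4,2), which reduces to 1/6. Any threshold above that leaves this agent unsatisfied.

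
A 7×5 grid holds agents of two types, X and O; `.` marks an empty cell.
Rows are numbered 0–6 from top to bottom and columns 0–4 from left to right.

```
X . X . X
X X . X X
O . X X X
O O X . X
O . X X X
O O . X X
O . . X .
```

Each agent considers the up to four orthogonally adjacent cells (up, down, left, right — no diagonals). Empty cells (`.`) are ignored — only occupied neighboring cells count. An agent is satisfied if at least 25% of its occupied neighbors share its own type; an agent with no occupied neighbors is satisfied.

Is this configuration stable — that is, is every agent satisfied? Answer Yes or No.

(0,0)X 1/1 ok
(0,2)X 0/0 ok
(0,4)X 1/1 ok
(1,0)X 2/3 ok
(1,1)X 1/1 ok
(1,3)X 2/2 ok
(1,4)X 3/3 ok
(2,0)O 1/2 ok
(2,2)X 2/2 ok
(2,3)X 3/3 ok
(2,4)X 3/3 ok
(3,0)O 3/3 ok
(3,1)O 1/2 ok
(3,2)X 2/3 ok
(3,4)X 2/2 ok
(4,0)O 2/2 ok
(4,2)X 2/2 ok
(4,3)X 3/3 ok
(4,4)X 3/3 ok
(5,0)O 3/3 ok
(5,1)O 1/1 ok
(5,3)X 3/3 ok
(5,4)X 2/2 ok
(6,0)O 1/1 ok
(6,3)X 1/1 ok
All meet the threshold, so the configuration is stable.

Yes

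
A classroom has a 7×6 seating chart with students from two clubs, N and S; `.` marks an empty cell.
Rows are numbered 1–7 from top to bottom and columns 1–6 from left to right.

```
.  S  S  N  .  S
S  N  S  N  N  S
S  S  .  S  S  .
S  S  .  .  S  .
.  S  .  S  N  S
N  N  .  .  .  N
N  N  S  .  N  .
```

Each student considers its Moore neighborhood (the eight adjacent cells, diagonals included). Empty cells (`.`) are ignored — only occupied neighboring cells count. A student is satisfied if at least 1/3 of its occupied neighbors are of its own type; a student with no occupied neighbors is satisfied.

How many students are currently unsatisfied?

3

Row 1: (1,2)S 3/4 ok · (1,3)S 2/5 ok · (1,4)N 2/4 ok · (1,6)S 1/2 ok
Row 2: (2,1)S 3/4 ok · (2,2)N 0/6 unhappy · (2,3)S 4/7 ok · (2,4)N 2/6 ok · (2,5)N 2/6 ok · (2,6)S 2/3 ok
Row 3: (3,1)S 4/5 ok · (3,2)S 5/6 ok · (3,4)S 3/5 ok · (3,5)S 3/5 ok
Row 4: (4,1)S 4/4 ok · (4,2)S 4/4 ok · (4,5)S 4/5 ok
Row 5: (5,2)S 2/4 ok · (5,4)S 1/2 ok · (5,5)N 1/4 unhappy · (5,6)S 1/3 ok
Row 6: (6,1)N 3/4 ok · (6,2)N 3/5 ok · (6,6)N 2/3 ok
Row 7: (7,1)N 3/3 ok · (7,2)N 3/4 ok · (7,3)S 0/2 unhappy · (7,5)N 1/1 ok
Unsatisfied: (2,2), (5,5), (7,3) — 3 in total.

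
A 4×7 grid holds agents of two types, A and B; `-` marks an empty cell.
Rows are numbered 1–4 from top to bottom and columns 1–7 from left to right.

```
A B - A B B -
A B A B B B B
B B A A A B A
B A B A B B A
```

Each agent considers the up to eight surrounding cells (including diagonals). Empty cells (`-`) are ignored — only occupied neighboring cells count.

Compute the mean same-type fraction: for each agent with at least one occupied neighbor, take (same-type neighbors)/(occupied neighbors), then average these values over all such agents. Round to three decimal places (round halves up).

(1,1)A 1/3
(1,2)B 1/4
(1,4)A 1/4
(1,5)B 4/5
(1,6)B 4/4
(2,1)A 1/5
(2,2)B 3/7
(2,3)A 3/7
(2,4)B 2/7
(2,5)B 5/8
(2,6)B 5/7
(2,7)B 3/4
(3,1)B 3/5
(3,2)B 4/8
(3,3)A 4/8
(3,4)A 4/8
(3,5)A 2/8
(3,6)B 5/8
(3,7)A 1/5
(4,1)B 2/3
(4,2)A 1/5
(4,3)B 1/5
(4,4)A 3/5
(4,5)B 2/5
(4,6)B 2/5
(4,7)A 1/3
Sum over 26 agents: 1/3 + 1/4 + 1/4 + 4/5 + 4/4 + 1/5 + 3/7 + 3/7 + 2/7 + 5/8 + 5/7 + 3/4 + 3/5 + 4/8 + 4/8 + 4/8 + 2/8 + 5/8 + 1/5 + 2/3 + 1/5 + 1/5 + 3/5 + 2/5 + 2/5 + 1/3 = 5057/420; mean = 5057/420 ÷ 26 = 389/840 = 0.463095… → 0.463.

0.463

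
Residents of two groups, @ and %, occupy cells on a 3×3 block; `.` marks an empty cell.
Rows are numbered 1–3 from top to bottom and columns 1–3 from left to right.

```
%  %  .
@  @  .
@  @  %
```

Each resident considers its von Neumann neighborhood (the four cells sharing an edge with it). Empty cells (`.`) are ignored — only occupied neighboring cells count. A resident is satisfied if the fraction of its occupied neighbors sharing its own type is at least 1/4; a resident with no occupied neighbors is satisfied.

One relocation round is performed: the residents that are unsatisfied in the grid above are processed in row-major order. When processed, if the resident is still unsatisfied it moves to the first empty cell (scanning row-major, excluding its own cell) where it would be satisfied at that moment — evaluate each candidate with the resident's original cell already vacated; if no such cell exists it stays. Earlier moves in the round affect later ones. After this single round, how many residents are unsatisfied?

Initially unsatisfied (in order): (3,3).
  (3,3) → (1,3).
Resulting grid:
% % %
@ @ .
@ @ .
All satisfied now.

0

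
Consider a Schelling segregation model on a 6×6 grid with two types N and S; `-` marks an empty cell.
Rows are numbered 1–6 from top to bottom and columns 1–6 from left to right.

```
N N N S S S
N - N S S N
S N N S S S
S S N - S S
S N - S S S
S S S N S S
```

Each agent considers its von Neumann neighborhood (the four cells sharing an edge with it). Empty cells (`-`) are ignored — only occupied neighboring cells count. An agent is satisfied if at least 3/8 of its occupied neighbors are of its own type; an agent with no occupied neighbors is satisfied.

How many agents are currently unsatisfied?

(1,1)N 2/2 ok
(1,2)N 2/2 ok
(1,3)N 2/3 ok
(1,4)S 2/3 ok
(1,5)S 3/3 ok
(1,6)S 1/2 ok
(2,1)N 1/2 ok
(2,3)N 2/3 ok
(2,4)S 3/4 ok
(2,5)S 3/4 ok
(2,6)N 0/3 unhappy
(3,1)S 1/3 unhappy
(3,2)N 1/3 unhappy
(3,3)N 3/4 ok
(3,4)S 2/3 ok
(3,5)S 4/4 ok
(3,6)S 2/3 ok
(4,1)S 3/3 ok
(4,2)S 1/4 unhappy
(4,3)N 1/2 ok
(4,5)S 3/3 ok
(4,6)S 3/3 ok
(5,1)S 2/3 ok
(5,2)N 0/3 unhappy
(5,4)S 1/2 ok
(5,5)S 4/4 ok
(5,6)S 3/3 ok
(6,1)S 2/2 ok
(6,2)S 2/3 ok
(6,3)S 1/2 ok
(6,4)N 0/3 unhappy
(6,5)S 2/3 ok
(6,6)S 2/2 ok
Unsatisfied: (2,6), (3,1), (3,2), (4,2), (5,2), (6,4) — 6 in total.

6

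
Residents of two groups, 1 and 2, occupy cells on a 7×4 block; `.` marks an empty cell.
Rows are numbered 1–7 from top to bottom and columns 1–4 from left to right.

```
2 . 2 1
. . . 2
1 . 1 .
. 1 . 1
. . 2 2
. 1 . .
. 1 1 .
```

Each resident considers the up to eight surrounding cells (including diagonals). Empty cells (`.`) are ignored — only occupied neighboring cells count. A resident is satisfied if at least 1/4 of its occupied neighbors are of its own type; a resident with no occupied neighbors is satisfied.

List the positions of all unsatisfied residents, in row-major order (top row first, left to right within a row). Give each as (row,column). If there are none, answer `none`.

(1,1)2 0/0 ✓
(1,3)2 1/2 ✓
(1,4)1 0/2 ✗
(2,4)2 1/3 ✓
(3,1)1 1/1 ✓
(3,3)1 2/3 ✓
(4,2)1 2/3 ✓
(4,4)1 1/3 ✓
(5,3)2 1/4 ✓
(5,4)2 1/2 ✓
(6,2)1 2/3 ✓
(7,2)1 2/2 ✓
(7,3)1 2/2 ✓

(1,4)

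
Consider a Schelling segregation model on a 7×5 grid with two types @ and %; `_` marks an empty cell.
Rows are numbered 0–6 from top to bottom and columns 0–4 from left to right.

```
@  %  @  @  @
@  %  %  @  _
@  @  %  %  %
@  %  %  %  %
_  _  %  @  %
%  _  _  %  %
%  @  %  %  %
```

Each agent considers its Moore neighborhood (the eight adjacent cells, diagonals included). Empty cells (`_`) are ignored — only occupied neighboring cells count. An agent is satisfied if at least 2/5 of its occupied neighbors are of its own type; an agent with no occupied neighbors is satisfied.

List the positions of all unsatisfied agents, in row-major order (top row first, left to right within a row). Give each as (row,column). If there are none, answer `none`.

(0,0)@ 1/3 ✗
(0,1)% 2/5 ✓
(0,2)@ 2/5 ✓
(0,3)@ 3/4 ✓
(0,4)@ 2/2 ✓
(1,0)@ 3/5 ✓
(1,1)% 3/8 ✗
(1,2)% 4/8 ✓
(1,3)@ 3/7 ✓
(2,0)@ 3/5 ✓
(2,1)@ 3/8 ✗
(2,2)% 6/8 ✓
(2,3)% 6/7 ✓
(2,4)% 3/4 ✓
(3,0)@ 2/3 ✓
(3,1)% 3/6 ✓
(3,2)% 5/7 ✓
(3,3)% 7/8 ✓
(3,4)% 4/5 ✓
(4,2)% 4/5 ✓
(4,3)@ 0/7 ✗
(4,4)% 4/5 ✓
(5,0)% 1/2 ✓
(5,3)% 6/7 ✓
(5,4)% 4/5 ✓
(6,0)% 1/2 ✓
(6,1)@ 0/3 ✗
(6,2)% 2/3 ✓
(6,3)% 4/4 ✓
(6,4)% 3/3 ✓

(0,0), (1,1), (2,1), (4,3), (6,1)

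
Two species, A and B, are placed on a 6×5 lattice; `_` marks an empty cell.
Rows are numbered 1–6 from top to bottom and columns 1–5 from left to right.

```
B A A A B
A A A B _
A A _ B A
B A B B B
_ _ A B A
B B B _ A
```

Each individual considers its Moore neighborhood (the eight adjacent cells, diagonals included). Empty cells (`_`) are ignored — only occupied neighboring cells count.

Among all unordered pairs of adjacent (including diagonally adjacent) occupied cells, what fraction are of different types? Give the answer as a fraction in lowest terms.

26/59

Scan each occupied cell's neighbors to the right and below (and the two forward diagonals) so each pair is counted once.
From row 1: 6 unlike of 15 pairs (running 6/15).
From row 2: 3 unlike of 11 pairs (running 9/26).
From row 3: 6 unlike of 12 pairs (running 15/38).
From row 4: 6 unlike of 12 pairs (running 21/50).
From row 5: 5 unlike of 7 pairs (running 26/57).
From row 6: 0 unlike of 2 pairs (running 26/59).
Total adjacent occupied pairs: 59; unlike-type pairs: 26.
26/59 is already in lowest terms.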